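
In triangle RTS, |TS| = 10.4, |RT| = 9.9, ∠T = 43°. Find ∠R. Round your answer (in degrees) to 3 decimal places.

∠R ≈ 72.078°

By the law of cosines, |SR|² = |RT|² + |TS|² − 2·|RT|·|TS|·cos T = 55.57, so |SR| ≈ 7.4545.
Law of cosines again: cos R = (|SR|² + |RT|² − |TS|²)/(2·|SR|·|RT|) ≈ 0.30772, so ∠R ≈ 72.08°.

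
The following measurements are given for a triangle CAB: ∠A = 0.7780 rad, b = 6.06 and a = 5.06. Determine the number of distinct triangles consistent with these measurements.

2

b·sin A = 6.06·sin(0.7780 rad) ≈ 4.253.
Since b sin A < a < b (4.253 < 5.06 < 6.06), two triangles exist.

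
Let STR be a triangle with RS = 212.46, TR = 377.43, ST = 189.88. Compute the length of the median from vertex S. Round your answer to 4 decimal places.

m_S ≈ 70.5938

Median from S: ½√(2·RS² + 2·ST² − TR²) ≈ 70.594.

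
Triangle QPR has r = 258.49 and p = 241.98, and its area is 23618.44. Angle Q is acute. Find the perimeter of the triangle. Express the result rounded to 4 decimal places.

From area = ½·p·r·sin Q, we get sin Q = 2·area/(p·r) ≈ 0.75519.
Taking the acute solution, ∠Q ≈ 49.04°.
Law of cosines then gives q ≈ 208.25.
Perimeter = 208.25 + 241.98 + 258.49 = 708.72.

perimeter ≈ 708.7218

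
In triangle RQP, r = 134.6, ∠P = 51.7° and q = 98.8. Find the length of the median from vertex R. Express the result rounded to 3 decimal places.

By the law of cosines, p² = r² + q² − 2·r·q·cos P = 11394, so p ≈ 106.74.
Median from R: ½√(2·q² + 2·p² − r²) ≈ 77.773.

77.773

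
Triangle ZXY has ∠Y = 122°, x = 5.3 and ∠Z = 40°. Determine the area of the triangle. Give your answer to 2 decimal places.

The third angle is ∠X = 180° − ∠Y − ∠Z = 18.00°.
Law of sines: z = x·sin Z/sin X ≈ 11.025.
Law of sines: y = x·sin Y/sin X ≈ 14.545.
Area = ½·x·z·sin Y ≈ 24.776.

24.78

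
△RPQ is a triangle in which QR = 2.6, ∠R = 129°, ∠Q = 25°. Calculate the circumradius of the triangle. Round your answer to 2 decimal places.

2.97

The third angle is ∠P = 180° − ∠Q − ∠R = 26.00°.
Law of sines: PQ = QR·sin R/sin P ≈ 4.6093.
Law of sines: RP = QR·sin Q/sin P ≈ 2.5066.
Circumradius = QR/(2 sin P) ≈ 2.9655.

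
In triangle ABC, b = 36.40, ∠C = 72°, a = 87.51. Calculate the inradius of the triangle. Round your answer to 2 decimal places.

By the law of cosines, c² = a² + b² − 2·a·b·cos C = 7014.3, so c ≈ 83.751.
Area = ½·a·b·sin C ≈ 1514.7.
Semiperimeter s = (87.51+36.4+83.751)/2 = 103.83.
Inradius = area/s = 1514.7/103.83 ≈ 14.588.

r ≈ 14.59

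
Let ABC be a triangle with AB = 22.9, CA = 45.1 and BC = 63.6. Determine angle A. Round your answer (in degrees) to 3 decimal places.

By the law of cosines, cos A = (CA² + AB² − BC²) / (2·CA·AB) ≈ -0.71967, so ∠A ≈ 136.03°.

∠A ≈ 136.027°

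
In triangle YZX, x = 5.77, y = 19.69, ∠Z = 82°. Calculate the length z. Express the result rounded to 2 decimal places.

19.73

By the law of cosines, z² = x² + y² − 2·x·y·cos Z = 389.37, so z ≈ 19.732.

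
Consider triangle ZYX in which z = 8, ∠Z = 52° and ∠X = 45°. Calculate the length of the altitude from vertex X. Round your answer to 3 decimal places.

7.940

The third angle is ∠Y = 180° − ∠X − ∠Z = 83.00°.
Law of sines: y = z·sin Y/sin Z ≈ 10.076.
Law of sines: x = z·sin X/sin Z ≈ 7.1787.
Area = ½·z·y·sin X ≈ 28.501.
The altitude from X has length 2·area/x ≈ 7.9404.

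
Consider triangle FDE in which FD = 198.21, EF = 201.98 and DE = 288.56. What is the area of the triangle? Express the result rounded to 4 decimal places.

Semiperimeter s = (288.56 + 201.98 + 198.21)/2 = 344.38.
Heron's formula: area = √(344.38·55.815·142.4·146.16) ≈ 20001.

area ≈ 20001.3974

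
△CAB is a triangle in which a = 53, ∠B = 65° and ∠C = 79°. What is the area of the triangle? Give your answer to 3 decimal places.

The third angle is ∠A = 180° − ∠B − ∠C = 36.00°.
Law of sines: c = a·sin C/sin A ≈ 88.512.
Law of sines: b = a·sin B/sin A ≈ 81.721.
Area = ½·a·c·sin B ≈ 2125.8.

area ≈ 2125.814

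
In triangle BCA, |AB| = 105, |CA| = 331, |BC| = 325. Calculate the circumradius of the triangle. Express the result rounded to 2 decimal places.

166.40

By the law of cosines, cos B = (|AB|² + |BC|² − |CA|²) / (2·|AB|·|BC|) ≈ 0.10387, so ∠B ≈ 84.04°.
Circumradius = |CA|/(2 sin B) ≈ 166.4.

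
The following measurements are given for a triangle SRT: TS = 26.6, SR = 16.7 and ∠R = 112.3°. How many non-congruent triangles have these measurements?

SR·sin R = 16.7·sin(112.3°) ≈ 15.45.
Since ∠R is not acute, a triangle exists only if TS > SR; here TS > SR, so there is exactly one triangle.

1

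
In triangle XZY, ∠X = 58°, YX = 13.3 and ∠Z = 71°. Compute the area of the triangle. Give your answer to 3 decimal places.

61.649

The third angle is ∠Y = 180° − ∠X − ∠Z = 51.00°.
Law of sines: ZY = YX·sin X/sin Z ≈ 11.929.
Law of sines: XZ = YX·sin Y/sin Z ≈ 10.932.
Area = ½·YX·ZY·sin Y ≈ 61.649.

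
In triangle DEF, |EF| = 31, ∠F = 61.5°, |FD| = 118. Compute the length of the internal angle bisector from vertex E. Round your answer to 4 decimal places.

t_E ≈ 29.6750

By the law of cosines, |DE|² = |EF|² + |FD|² − 2·|EF|·|FD|·cos F = 11394, so |DE| ≈ 106.74.
Law of cosines again: cos E = (|DE|² + |EF|² − |FD|²)/(2·|DE|·|EF|) ≈ -0.23706, so ∠E ≈ 103.71°.
The bisector from E has length 2·|DE|·|EF|·cos(∠E/2)/(|DE|+|EF|) ≈ 29.675.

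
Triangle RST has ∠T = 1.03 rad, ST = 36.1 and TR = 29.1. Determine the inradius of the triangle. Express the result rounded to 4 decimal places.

By the law of cosines, RS² = ST² + TR² − 2·ST·TR·cos T = 1068.4, so RS ≈ 32.686.
Area = ½·ST·TR·sin T ≈ 450.3.
Semiperimeter s = (36.1+29.1+32.686)/2 = 48.943.
Inradius = area/s = 450.3/48.943 ≈ 9.2005.

r ≈ 9.2005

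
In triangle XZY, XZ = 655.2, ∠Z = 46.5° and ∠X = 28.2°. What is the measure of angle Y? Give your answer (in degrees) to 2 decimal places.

The third angle is ∠Y = 180° − ∠X − ∠Z = 105.30°.

105.30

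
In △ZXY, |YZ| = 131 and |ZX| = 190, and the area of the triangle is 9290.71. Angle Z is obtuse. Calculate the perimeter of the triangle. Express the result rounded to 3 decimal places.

614.907

From area = ½·|YZ|·|ZX|·sin Z, we get sin Z = 2·area/(|YZ|·|ZX|) ≈ 0.74654.
Taking the obtuse solution, ∠Z ≈ 131.71°.
Law of cosines then gives |XY| ≈ 293.91.
Perimeter = 293.91 + 131 + 190 = 614.91.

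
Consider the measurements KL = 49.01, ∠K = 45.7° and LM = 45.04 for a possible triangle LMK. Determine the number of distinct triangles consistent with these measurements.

KL·sin K = 49.01·sin(45.7°) ≈ 35.08.
Since KL sin K < LM < KL (35.08 < 45.04 < 49.01), two triangles exist.

2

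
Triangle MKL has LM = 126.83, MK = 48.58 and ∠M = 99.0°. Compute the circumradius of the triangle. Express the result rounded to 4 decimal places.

72.2576

By the law of cosines, KL² = LM² + MK² − 2·LM·MK·cos M = 20374, so KL ≈ 142.74.
Area = ½·LM·MK·sin M ≈ 3042.8.
Circumradius = KL/(2 sin M) ≈ 72.258.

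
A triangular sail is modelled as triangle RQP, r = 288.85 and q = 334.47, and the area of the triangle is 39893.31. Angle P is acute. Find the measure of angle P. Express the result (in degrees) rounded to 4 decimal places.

From area = ½·r·q·sin P, we get sin P = 2·area/(r·q) ≈ 0.82585.
Taking the acute solution, ∠P ≈ 55.67°.

55.6746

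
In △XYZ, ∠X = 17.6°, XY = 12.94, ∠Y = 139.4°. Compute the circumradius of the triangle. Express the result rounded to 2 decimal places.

R ≈ 16.56

The third angle is ∠Z = 180° − ∠X − ∠Y = 23.00°.
Law of sines: YZ = XY·sin X/sin Z ≈ 10.014.
Law of sines: ZX = XY·sin Y/sin Z ≈ 21.552.
Circumradius = XY/(2 sin Z) ≈ 16.559.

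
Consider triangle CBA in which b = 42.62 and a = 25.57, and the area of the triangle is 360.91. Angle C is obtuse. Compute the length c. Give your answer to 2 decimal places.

From area = ½·b·a·sin C, we get sin C = 2·area/(b·a) ≈ 0.66235.
Taking the obtuse solution, ∠C ≈ 138.52°.
Law of cosines then gives c ≈ 64.056.

64.06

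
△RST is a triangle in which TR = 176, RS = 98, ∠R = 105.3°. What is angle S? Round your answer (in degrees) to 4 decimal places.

By the law of cosines, ST² = TR² + RS² − 2·TR·RS·cos R = 49683, so ST ≈ 222.9.
Law of cosines again: cos S = (RS² + ST² − TR²)/(2·RS·ST) ≈ 0.64802, so ∠S ≈ 49.61°.

49.6073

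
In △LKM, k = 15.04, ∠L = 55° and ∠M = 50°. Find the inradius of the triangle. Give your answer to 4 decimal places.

The third angle is ∠K = 180° − ∠M − ∠L = 75.00°.
Law of sines: l = k·sin L/sin K ≈ 12.755.
Law of sines: m = k·sin M/sin K ≈ 11.928.
Area = ½·k·l·sin M ≈ 73.475.
Semiperimeter s = (12.755+15.04+11.928)/2 = 19.861.
Inradius = area/s = 73.475/19.861 ≈ 3.6994.

3.6994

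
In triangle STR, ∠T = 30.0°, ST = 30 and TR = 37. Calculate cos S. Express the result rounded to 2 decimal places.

By the law of cosines, RS² = ST² + TR² − 2·ST·TR·cos T = 346.42, so RS ≈ 18.612.
Law of cosines again: cos S = (RS² + ST² − TR²)/(2·RS·ST) ≈ -0.10976, so ∠S ≈ 96.30°.

-0.11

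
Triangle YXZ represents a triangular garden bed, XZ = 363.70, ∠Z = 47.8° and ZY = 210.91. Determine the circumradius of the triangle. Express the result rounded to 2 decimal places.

By the law of cosines, YX² = XZ² + ZY² − 2·XZ·ZY·cos Z = 73708, so YX ≈ 271.49.
Area = ½·XZ·ZY·sin Z ≈ 28413.
Circumradius = YX/(2 sin Z) ≈ 183.24.

R ≈ 183.24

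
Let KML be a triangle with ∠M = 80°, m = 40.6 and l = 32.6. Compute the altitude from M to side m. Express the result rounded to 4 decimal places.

Law of sines: sin L = l·sin M/m ≈ 0.79076.
Since m ≥ l, only the acute value applies: ∠L ≈ 52.26°.
Then ∠K = 180° − ∠M − ∠L ≈ 47.74°.
Law of sines gives k = m·sin K/sin M ≈ 30.513.
Area = ½·m·l·sin K ≈ 489.81.
The altitude from M has length 2·area/m ≈ 24.129.

h_M ≈ 24.1287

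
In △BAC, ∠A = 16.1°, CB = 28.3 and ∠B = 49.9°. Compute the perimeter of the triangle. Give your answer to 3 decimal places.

The third angle is ∠C = 180° − ∠B − ∠A = 114.00°.
Law of sines: AC = CB·sin B/sin A ≈ 78.06.
Law of sines: BA = CB·sin C/sin A ≈ 93.227.
Semiperimeter s = (78.06+28.3+93.227)/2 = 99.794.
Perimeter = 78.06 + 28.3 + 93.227 = 199.59.

199.588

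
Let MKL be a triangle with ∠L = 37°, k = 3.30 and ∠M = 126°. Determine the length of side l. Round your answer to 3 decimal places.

6.793

The third angle is ∠K = 180° − ∠L − ∠M = 17.00°.
Law of sines: l = k·sin L/sin K ≈ 6.7927.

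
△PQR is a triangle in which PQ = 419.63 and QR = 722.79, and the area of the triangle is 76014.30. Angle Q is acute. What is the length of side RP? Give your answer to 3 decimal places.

From area = ½·PQ·QR·sin Q, we get sin Q = 2·area/(PQ·QR) ≈ 0.50124.
Taking the acute solution, ∠Q ≈ 30.08°.
Law of cosines then gives RP ≈ 416.67.

416.667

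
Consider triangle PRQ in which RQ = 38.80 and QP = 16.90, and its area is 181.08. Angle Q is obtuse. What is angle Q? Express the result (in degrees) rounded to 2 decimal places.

146.47

From area = ½·RQ·QP·sin Q, we get sin Q = 2·area/(RQ·QP) ≈ 0.55231.
Taking the obtuse solution, ∠Q ≈ 146.47°.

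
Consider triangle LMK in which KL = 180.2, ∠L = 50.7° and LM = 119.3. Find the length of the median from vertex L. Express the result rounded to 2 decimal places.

By the law of cosines, MK² = KL² + LM² − 2·KL·LM·cos L = 19472, so MK ≈ 139.54.
Median from L: ½√(2·KL² + 2·LM² − MK²) ≈ 135.96.

135.96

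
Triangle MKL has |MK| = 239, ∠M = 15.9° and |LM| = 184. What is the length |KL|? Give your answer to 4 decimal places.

79.9370

By the law of cosines, |KL|² = |LM|² + |MK|² − 2·|LM|·|MK|·cos M = 6389.9, so |KL| ≈ 79.937.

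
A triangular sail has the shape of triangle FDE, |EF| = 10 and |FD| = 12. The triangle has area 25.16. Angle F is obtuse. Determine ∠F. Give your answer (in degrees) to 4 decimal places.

From area = ½·|EF|·|FD|·sin F, we get sin F = 2·area/(|EF|·|FD|) ≈ 0.41933.
Taking the obtuse solution, ∠F ≈ 155.21°.

∠F ≈ 155.2075°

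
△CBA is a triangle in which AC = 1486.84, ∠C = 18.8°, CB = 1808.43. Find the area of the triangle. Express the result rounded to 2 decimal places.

433261.42

Area = ½·AC·CB·sin C ≈ 4.3326e+05.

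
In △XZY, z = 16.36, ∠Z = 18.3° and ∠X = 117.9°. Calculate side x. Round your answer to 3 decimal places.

46.047

The third angle is ∠Y = 180° − ∠X − ∠Z = 43.80°.
Law of sines: x = z·sin X/sin Z ≈ 46.047.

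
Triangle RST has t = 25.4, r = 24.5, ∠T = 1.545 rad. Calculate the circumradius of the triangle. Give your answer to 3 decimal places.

Law of sines: sin R = r·sin T/t ≈ 0.96425.
Since t ≥ r, only the acute value applies: ∠R ≈ 1.303 rad.
Then ∠S = π − ∠T − ∠R ≈ 0.294 rad.
Law of sines gives s = t·sin S/sin T ≈ 7.3632.
Circumradius = t/(2 sin T) ≈ 12.704.

12.704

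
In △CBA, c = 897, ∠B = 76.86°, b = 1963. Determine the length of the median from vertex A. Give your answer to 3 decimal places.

m_A ≈ 1169.090

Law of sines: sin C = c·sin B/b ≈ 0.44499.
Since b ≥ c, only the acute value applies: ∠C ≈ 26.42°.
Then ∠A = 180° − ∠B − ∠C ≈ 76.72°.
Law of sines gives a = b·sin A/sin B ≈ 1961.9.
Median from A: ½√(2·c² + 2·b² − a²) ≈ 1169.1.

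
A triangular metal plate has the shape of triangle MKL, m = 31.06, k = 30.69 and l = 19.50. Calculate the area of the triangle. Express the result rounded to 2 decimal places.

Semiperimeter s = (31.06 + 30.69 + 19.5)/2 = 40.625.
Heron's formula: area = √(40.625·9.565·9.935·21.125) ≈ 285.58.

area ≈ 285.58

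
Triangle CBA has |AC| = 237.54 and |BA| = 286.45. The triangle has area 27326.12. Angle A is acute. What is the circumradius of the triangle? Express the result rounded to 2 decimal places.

From area = ½·|BA|·|AC|·sin A, we get sin A = 2·area/(|BA|·|AC|) ≈ 0.80320.
Taking the acute solution, ∠A ≈ 53.44°.
Law of cosines then gives |CB| ≈ 239.6.
Circumradius = |CB|/(2 sin A) ≈ 149.16.

R ≈ 149.16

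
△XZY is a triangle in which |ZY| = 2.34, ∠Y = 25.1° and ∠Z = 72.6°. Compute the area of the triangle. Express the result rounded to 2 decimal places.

1.12

The third angle is ∠X = 180° − ∠Z − ∠Y = 82.30°.
Law of sines: |YX| = |ZY|·sin Z/sin X ≈ 2.2532.
Law of sines: |XZ| = |ZY|·sin Y/sin X ≈ 1.0017.
Area = ½·|ZY|·|YX|·sin Y ≈ 1.1183.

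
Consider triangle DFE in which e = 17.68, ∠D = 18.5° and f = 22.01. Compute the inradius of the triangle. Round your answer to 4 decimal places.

By the law of cosines, d² = f² + e² − 2·f·e·cos D = 58.967, so d ≈ 7.679.
Area = ½·f·e·sin D ≈ 61.737.
Semiperimeter s = (7.679+22.01+17.68)/2 = 23.685.
Inradius = area/s = 61.737/23.685 ≈ 2.6067.

r ≈ 2.6067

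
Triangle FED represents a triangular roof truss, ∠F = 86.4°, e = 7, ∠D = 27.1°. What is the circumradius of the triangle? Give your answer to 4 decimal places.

3.8165

The third angle is ∠E = 180° − ∠D − ∠F = 66.50°.
Law of sines: f = e·sin F/sin E ≈ 7.618.
Law of sines: d = e·sin D/sin E ≈ 3.4772.
Circumradius = e/(2 sin E) ≈ 3.8165.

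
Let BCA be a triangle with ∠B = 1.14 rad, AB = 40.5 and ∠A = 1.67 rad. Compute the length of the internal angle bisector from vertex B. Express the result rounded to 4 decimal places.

The third angle is ∠C = π − ∠A − ∠B = 0.332 rad.
Law of sines: CA = AB·sin B/sin C ≈ 113.04.
Law of sines: BC = AB·sin A/sin C ≈ 123.79.
The bisector from B has length 2·AB·BC·cos(∠B/2)/(AB+BC) ≈ 51.383.

51.3835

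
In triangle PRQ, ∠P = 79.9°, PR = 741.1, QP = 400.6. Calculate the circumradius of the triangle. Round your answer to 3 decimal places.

By the law of cosines, RQ² = QP² + PR² − 2·QP·PR·cos P = 6.0558e+05, so RQ ≈ 778.19.
Area = ½·QP·PR·sin P ≈ 1.4614e+05.
Circumradius = RQ/(2 sin P) ≈ 395.22.

395.220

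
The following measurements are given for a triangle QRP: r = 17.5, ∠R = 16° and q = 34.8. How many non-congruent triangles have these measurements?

2

q·sin R = 34.8·sin(16°) ≈ 9.592.
Since q sin R < r < q (9.592 < 17.5 < 34.8), two triangles exist.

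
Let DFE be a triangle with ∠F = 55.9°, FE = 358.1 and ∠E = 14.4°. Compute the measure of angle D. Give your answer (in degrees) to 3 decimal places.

The third angle is ∠D = 180° − ∠F − ∠E = 109.70°.

∠D ≈ 109.700°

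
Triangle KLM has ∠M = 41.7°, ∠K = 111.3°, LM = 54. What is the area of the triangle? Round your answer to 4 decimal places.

area ≈ 472.6116

The third angle is ∠L = 180° − ∠M − ∠K = 27.00°.
Law of sines: MK = LM·sin L/sin K ≈ 26.313.
Law of sines: KL = LM·sin M/sin K ≈ 38.556.
Area = ½·LM·MK·sin M ≈ 472.61.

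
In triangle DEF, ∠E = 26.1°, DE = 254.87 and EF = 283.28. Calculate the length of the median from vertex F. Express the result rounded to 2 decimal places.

By the law of cosines, FD² = DE² + EF² − 2·DE·EF·cos E = 15532, so FD ≈ 124.63.
Median from F: ½√(2·EF² + 2·FD² − DE²) ≈ 177.9.

m_F ≈ 177.90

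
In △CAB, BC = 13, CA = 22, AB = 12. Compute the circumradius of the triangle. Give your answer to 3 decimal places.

R ≈ 13.151

By the law of cosines, cos C = (BC² + CA² − AB²) / (2·BC·CA) ≈ 0.88986, so ∠C ≈ 27.14°.
Circumradius = AB/(2 sin C) ≈ 13.151.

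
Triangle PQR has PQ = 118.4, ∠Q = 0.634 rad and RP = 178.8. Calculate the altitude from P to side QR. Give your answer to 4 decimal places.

h_P ≈ 70.1369

Law of sines: sin R = PQ·sin Q/RP ≈ 0.39226.
Since RP ≥ PQ, only the acute value applies: ∠R ≈ 0.403 rad.
Then ∠P = π − ∠Q − ∠R ≈ 2.105 rad.
Law of sines gives QR = RP·sin P/sin Q ≈ 259.86.
Area = ½·RP·PQ·sin P ≈ 9112.9.
The altitude from P has length 2·area/QR ≈ 70.137.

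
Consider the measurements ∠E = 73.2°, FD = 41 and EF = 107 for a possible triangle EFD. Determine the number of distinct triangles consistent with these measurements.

0

EF·sin E = 107·sin(73.2°) ≈ 102.4.
Since FD = 41 < 102.4 = EF sin E, no triangle exists.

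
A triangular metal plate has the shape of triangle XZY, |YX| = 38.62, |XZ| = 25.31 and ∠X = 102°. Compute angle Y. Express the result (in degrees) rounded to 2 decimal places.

∠Y ≈ 29.43°

By the law of cosines, |ZY|² = |YX|² + |XZ|² − 2·|YX|·|XZ|·cos X = 2538.6, so |ZY| ≈ 50.384.
Law of cosines again: cos Y = (|ZY|² + |YX|² − |XZ|²)/(2·|ZY|·|YX|) ≈ 0.87095, so ∠Y ≈ 29.43°.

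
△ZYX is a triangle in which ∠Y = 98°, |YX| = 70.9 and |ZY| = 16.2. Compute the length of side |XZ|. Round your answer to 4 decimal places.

74.8929

By the law of cosines, |XZ|² = |ZY|² + |YX|² − 2·|ZY|·|YX|·cos Y = 5609, so |XZ| ≈ 74.893.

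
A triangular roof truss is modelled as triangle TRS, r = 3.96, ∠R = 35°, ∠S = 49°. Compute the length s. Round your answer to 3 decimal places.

5.211

The third angle is ∠T = 180° − ∠R − ∠S = 96.00°.
Law of sines: s = r·sin S/sin R ≈ 5.2106.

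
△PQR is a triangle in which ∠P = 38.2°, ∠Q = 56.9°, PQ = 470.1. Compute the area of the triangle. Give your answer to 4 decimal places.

57470.7491

The third angle is ∠R = 180° − ∠P − ∠Q = 84.90°.
Law of sines: QR = PQ·sin P/sin R ≈ 291.87.
Law of sines: RP = PQ·sin Q/sin R ≈ 395.38.
Area = ½·PQ·QR·sin Q ≈ 57471.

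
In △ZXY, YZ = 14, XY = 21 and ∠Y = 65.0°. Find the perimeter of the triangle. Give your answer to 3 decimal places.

By the law of cosines, ZX² = XY² + YZ² − 2·XY·YZ·cos Y = 388.5, so ZX ≈ 19.71.
Semiperimeter s = (21+14+19.71)/2 = 27.355.
Perimeter = 21 + 14 + 19.71 = 54.71.

perimeter ≈ 54.710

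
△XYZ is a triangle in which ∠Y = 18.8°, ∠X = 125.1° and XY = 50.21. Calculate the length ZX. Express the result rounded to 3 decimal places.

27.463

The third angle is ∠Z = 180° − ∠X − ∠Y = 36.10°.
Law of sines: ZX = XY·sin Y/sin Z ≈ 27.463.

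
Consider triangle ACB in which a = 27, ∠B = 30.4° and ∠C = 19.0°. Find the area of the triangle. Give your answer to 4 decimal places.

area ≈ 79.0901

The third angle is ∠A = 180° − ∠C − ∠B = 130.60°.
Law of sines: c = a·sin C/sin A ≈ 11.577.
Law of sines: b = a·sin B/sin A ≈ 17.995.
Area = ½·a·c·sin B ≈ 79.09.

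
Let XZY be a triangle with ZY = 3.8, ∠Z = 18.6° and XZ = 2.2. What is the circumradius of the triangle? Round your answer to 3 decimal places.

2.905

By the law of cosines, YX² = XZ² + ZY² − 2·XZ·ZY·cos Z = 3.4333, so YX ≈ 1.8529.
Area = ½·XZ·ZY·sin Z ≈ 1.3332.
Circumradius = YX/(2 sin Z) ≈ 2.9046.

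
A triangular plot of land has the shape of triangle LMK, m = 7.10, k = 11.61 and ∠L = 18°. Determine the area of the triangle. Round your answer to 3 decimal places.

area ≈ 12.736

Area = ½·m·k·sin L ≈ 12.736.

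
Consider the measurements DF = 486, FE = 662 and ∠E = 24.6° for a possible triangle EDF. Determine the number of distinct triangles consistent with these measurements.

FE·sin E = 662·sin(24.6°) ≈ 275.6.
Since FE sin E < DF < FE (275.6 < 486 < 662), two triangles exist.

2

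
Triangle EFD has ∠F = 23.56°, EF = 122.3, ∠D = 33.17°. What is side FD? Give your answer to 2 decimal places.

186.89

The third angle is ∠E = 180° − ∠F − ∠D = 123.27°.
Law of sines: FD = EF·sin E/sin D ≈ 186.89.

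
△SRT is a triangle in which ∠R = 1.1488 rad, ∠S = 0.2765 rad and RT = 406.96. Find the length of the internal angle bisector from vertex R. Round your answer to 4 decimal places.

t_R ≈ 535.5419

The third angle is ∠T = π − ∠S − ∠R = 1.7163 rad.
Law of sines: TS = RT·sin R/sin S ≈ 1360.
Law of sines: SR = RT·sin T/sin S ≈ 1475.
The bisector from R has length 2·SR·RT·cos(∠R/2)/(SR+RT) ≈ 535.54.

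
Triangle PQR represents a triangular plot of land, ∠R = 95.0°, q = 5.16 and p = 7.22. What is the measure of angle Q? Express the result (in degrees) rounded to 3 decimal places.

∠Q ≈ 33.831°

By the law of cosines, r² = p² + q² − 2·p·q·cos R = 85.248, so r ≈ 9.233.
Law of cosines again: cos Q = (r² + p² − q²)/(2·r·p) ≈ 0.83069, so ∠Q ≈ 33.83°.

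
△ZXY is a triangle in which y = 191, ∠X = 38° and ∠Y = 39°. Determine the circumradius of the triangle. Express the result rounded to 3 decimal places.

R ≈ 151.751

The third angle is ∠Z = 180° − ∠X − ∠Y = 103.00°.
Law of sines: z = y·sin Z/sin Y ≈ 295.72.
Law of sines: x = y·sin X/sin Y ≈ 186.85.
Circumradius = y/(2 sin Y) ≈ 151.75.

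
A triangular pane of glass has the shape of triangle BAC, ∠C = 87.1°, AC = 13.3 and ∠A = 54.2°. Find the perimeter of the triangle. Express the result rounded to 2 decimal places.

The third angle is ∠B = 180° − ∠A − ∠C = 38.70°.
Law of sines: CB = AC·sin A/sin B ≈ 17.253.
Law of sines: BA = AC·sin C/sin B ≈ 21.244.
Semiperimeter s = (13.3+17.253+21.244)/2 = 25.899.
Perimeter = 13.3 + 17.253 + 21.244 = 51.797.

51.80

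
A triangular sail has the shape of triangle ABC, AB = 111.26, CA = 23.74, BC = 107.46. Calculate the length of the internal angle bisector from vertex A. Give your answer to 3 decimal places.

By the law of cosines, cos A = (CA² + AB² − BC²) / (2·CA·AB) ≈ 0.26402, so ∠A ≈ 1.304 rad.
The bisector from A has length 2·CA·AB·cos(∠A/2)/(CA+AB) ≈ 31.108.

t_A ≈ 31.108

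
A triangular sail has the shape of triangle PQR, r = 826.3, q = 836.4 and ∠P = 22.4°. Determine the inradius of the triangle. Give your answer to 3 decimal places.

By the law of cosines, p² = q² + r² − 2·q·r·cos P = 1.044e+05, so p ≈ 323.11.
Area = ½·q·r·sin P ≈ 1.3168e+05.
Semiperimeter s = (323.11+836.4+826.3)/2 = 992.9.
Inradius = area/s = 1.3168e+05/992.9 ≈ 132.62.

132.623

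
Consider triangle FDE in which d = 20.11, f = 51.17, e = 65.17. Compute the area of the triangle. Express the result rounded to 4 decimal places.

Semiperimeter s = (51.17 + 20.11 + 65.17)/2 = 68.225.
Heron's formula: area = √(68.225·17.055·48.115·3.055) ≈ 413.56.

area ≈ 413.5647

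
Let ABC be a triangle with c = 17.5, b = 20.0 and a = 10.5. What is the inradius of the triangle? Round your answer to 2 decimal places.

Semiperimeter s = (10.5 + 20 + 17.5)/2 = 24.
Heron's formula: area = √(24·13.5·4·6.5) ≈ 91.782.
Inradius = area/s = 91.782/24 ≈ 3.8243.

r ≈ 3.82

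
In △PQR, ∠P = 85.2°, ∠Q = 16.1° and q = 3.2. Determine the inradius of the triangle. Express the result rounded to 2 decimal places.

The third angle is ∠R = 180° − ∠P − ∠Q = 78.70°.
Law of sines: p = q·sin P/sin Q ≈ 11.499.
Law of sines: r = q·sin R/sin Q ≈ 11.316.
Area = ½·q·p·sin R ≈ 18.041.
Semiperimeter s = (11.499+3.2+11.316)/2 = 13.007.
Inradius = area/s = 18.041/13.007 ≈ 1.387.

1.39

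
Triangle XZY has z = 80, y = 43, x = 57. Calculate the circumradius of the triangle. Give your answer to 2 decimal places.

By the law of cosines, cos X = (z² + y² − x²) / (2·z·y) ≈ 0.72674, so ∠X ≈ 43.39°.
Circumradius = x/(2 sin X) ≈ 41.49.

R ≈ 41.49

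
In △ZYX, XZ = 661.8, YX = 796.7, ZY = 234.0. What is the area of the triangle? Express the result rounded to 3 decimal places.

Semiperimeter s = (796.7 + 661.8 + 234)/2 = 846.25.
Heron's formula: area = √(846.25·49.55·184.45·612.25) ≈ 68814.

68813.698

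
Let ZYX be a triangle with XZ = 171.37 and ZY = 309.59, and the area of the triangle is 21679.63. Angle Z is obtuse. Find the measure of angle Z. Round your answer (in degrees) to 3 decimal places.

From area = ½·XZ·ZY·sin Z, we get sin Z = 2·area/(XZ·ZY) ≈ 0.81726.
Taking the obtuse solution, ∠Z ≈ 125.19°.

125.189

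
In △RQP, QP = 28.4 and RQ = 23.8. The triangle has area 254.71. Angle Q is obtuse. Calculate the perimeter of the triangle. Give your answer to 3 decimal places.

From area = ½·RQ·QP·sin Q, we get sin Q = 2·area/(RQ·QP) ≈ 0.75367.
Taking the obtuse solution, ∠Q ≈ 131.09°.
Law of cosines then gives PR ≈ 47.555.
Perimeter = 28.4 + 47.555 + 23.8 = 99.755.

99.755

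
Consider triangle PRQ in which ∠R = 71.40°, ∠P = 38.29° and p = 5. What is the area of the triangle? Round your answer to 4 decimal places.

The third angle is ∠Q = 180° − ∠P − ∠R = 70.31°.
Law of sines: r = p·sin R/sin P ≈ 7.6477.
Law of sines: q = p·sin Q/sin P ≈ 7.5974.
Area = ½·p·r·sin Q ≈ 18.001.

18.0014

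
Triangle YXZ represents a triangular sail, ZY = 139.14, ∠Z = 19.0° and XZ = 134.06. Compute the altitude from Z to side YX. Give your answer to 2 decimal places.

h_Z ≈ 133.86

By the law of cosines, YX² = XZ² + ZY² − 2·XZ·ZY·cos Z = 2058.3, so YX ≈ 45.369.
Area = ½·XZ·ZY·sin Z ≈ 3036.4.
The altitude from Z has length 2·area/YX ≈ 133.86.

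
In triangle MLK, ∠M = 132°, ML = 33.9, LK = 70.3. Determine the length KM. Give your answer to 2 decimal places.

42.95

Law of sines: sin K = ML·sin M/LK ≈ 0.35836.
Since LK ≥ ML, only the acute value applies: ∠K ≈ 21.00°.
Then ∠L = 180° − ∠M − ∠K ≈ 27.00°.
Law of sines gives KM = LK·sin L/sin M ≈ 42.947.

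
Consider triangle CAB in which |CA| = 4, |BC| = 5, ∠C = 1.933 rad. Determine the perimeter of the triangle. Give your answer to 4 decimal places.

By the law of cosines, |AB|² = |BC|² + |CA|² − 2·|BC|·|CA|·cos C = 55.173, so |AB| ≈ 7.4279.
Semiperimeter s = (7.4279+5+4)/2 = 8.2139.
Perimeter = 7.4279 + 5 + 4 = 16.428.

16.4279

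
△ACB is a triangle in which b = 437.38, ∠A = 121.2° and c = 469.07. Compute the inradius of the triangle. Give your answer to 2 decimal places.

By the law of cosines, a² = c² + b² − 2·c·b·cos A = 6.2389e+05, so a ≈ 789.86.
Area = ½·c·b·sin A ≈ 87744.
Semiperimeter s = (789.86+469.07+437.38)/2 = 848.16.
Inradius = area/s = 87744/848.16 ≈ 103.45.

103.45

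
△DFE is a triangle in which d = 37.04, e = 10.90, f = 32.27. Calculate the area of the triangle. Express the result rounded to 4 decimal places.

area ≈ 167.7114

Semiperimeter s = (37.04 + 32.27 + 10.9)/2 = 40.105.
Heron's formula: area = √(40.105·3.065·7.835·29.205) ≈ 167.71.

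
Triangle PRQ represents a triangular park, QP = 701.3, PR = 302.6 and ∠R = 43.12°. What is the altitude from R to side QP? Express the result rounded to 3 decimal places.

Law of sines: sin Q = PR·sin R/QP ≈ 0.29493.
Since QP ≥ PR, only the acute value applies: ∠Q ≈ 17.15°.
Then ∠P = 180° − ∠R − ∠Q ≈ 119.73°.
Law of sines gives RQ = QP·sin P/sin R ≈ 890.98.
Area = ½·QP·PR·sin P ≈ 92143.
The altitude from R has length 2·area/QP ≈ 262.78.

h_R ≈ 262.778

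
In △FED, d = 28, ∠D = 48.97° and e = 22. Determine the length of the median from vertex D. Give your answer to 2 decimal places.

27.02

Law of sines: sin E = e·sin D/d ≈ 0.59272.
Since d ≥ e, only the acute value applies: ∠E ≈ 36.35°.
Then ∠F = 180° − ∠D − ∠E ≈ 94.68°.
Law of sines gives f = d·sin F/sin D ≈ 36.994.
Median from D: ½√(2·f² + 2·e² − d²) ≈ 27.023.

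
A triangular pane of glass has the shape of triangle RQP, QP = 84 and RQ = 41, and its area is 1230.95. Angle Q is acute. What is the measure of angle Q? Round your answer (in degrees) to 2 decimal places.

∠Q ≈ 45.63°

From area = ½·RQ·QP·sin Q, we get sin Q = 2·area/(RQ·QP) ≈ 0.71484.
Taking the acute solution, ∠Q ≈ 45.63°.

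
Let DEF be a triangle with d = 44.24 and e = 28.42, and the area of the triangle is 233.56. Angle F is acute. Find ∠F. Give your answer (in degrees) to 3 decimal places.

21.810

From area = ½·d·e·sin F, we get sin F = 2·area/(d·e) ≈ 0.37153.
Taking the acute solution, ∠F ≈ 21.81°.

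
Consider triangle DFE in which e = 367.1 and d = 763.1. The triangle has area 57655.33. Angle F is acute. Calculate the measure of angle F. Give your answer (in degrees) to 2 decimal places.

24.31

From area = ½·e·d·sin F, we get sin F = 2·area/(e·d) ≈ 0.41163.
Taking the acute solution, ∠F ≈ 24.31°.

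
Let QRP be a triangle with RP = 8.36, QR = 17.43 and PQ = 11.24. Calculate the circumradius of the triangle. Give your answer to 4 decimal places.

10.6286

By the law of cosines, cos Q = (PQ² + QR² − RP²) / (2·PQ·QR) ≈ 0.91942, so ∠Q ≈ 23.16°.
Circumradius = RP/(2 sin Q) ≈ 10.629.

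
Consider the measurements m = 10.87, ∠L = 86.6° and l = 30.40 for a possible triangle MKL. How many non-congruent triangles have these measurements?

m·sin L = 10.87·sin(86.6°) ≈ 10.85.
Since l ≥ m, exactly one triangle exists.

1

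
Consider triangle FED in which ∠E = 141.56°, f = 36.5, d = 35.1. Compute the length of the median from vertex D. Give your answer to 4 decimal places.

m_D ≈ 51.4172

By the law of cosines, e² = d² + f² − 2·d·f·cos E = 4571.2, so e ≈ 67.611.
Median from D: ½√(2·f² + 2·e² − d²) ≈ 51.417.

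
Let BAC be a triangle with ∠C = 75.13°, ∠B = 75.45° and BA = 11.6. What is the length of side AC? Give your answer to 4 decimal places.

11.6170

The third angle is ∠A = 180° − ∠C − ∠B = 29.42°.
Law of sines: AC = BA·sin B/sin C ≈ 11.617.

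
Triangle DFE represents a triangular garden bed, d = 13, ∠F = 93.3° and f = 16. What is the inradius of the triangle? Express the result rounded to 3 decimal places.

2.971

Law of sines: sin D = d·sin F/f ≈ 0.81115.
Since f ≥ d, only the acute value applies: ∠D ≈ 54.21°.
Then ∠E = 180° − ∠F − ∠D ≈ 32.49°.
Law of sines gives e = f·sin E/sin F ≈ 8.609.
Area = ½·f·d·sin E ≈ 55.866.
Semiperimeter s = (13+16+8.609)/2 = 18.805.
Inradius = area/s = 55.866/18.805 ≈ 2.9709.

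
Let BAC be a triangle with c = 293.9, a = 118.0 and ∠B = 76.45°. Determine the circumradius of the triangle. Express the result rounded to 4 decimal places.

By the law of cosines, b² = a² + c² − 2·a·c·cos B = 84050, so b ≈ 289.91.
Area = ½·a·c·sin B ≈ 16857.
Circumradius = b/(2 sin B) ≈ 149.11.

149.1076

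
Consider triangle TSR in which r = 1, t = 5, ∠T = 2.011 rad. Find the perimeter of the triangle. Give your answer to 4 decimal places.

Law of sines: sin R = r·sin T/t ≈ 0.18093.
Since t ≥ r, only the acute value applies: ∠R ≈ 0.182 rad.
Then ∠S = π − ∠T − ∠R ≈ 0.949 rad.
Law of sines gives s = t·sin S/sin T ≈ 4.4914.
Semiperimeter p = (5+4.4914+1)/2 = 5.2457.
Perimeter = 5 + 4.4914 + 1 = 10.491.

10.4914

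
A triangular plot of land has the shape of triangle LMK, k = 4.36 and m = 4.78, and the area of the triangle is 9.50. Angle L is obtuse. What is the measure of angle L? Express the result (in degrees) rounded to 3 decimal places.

From area = ½·m·k·sin L, we get sin L = 2·area/(m·k) ≈ 0.91167.
Taking the obtuse solution, ∠L ≈ 114.26°.

114.262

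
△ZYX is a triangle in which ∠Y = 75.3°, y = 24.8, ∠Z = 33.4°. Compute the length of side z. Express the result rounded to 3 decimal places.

14.114

The third angle is ∠X = 180° − ∠Z − ∠Y = 71.30°.
Law of sines: z = y·sin Z/sin Y ≈ 14.114.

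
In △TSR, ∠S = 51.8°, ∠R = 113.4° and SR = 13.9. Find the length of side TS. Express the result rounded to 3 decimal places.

The third angle is ∠T = 180° − ∠S − ∠R = 14.80°.
Law of sines: TS = SR·sin R/sin T ≈ 49.939.

49.939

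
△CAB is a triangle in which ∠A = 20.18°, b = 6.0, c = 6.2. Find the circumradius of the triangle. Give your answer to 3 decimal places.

R ≈ 3.111

By the law of cosines, a² = b² + c² − 2·b·c·cos A = 4.6072, so a ≈ 2.1464.
Area = ½·b·c·sin A ≈ 6.4165.
Circumradius = a/(2 sin A) ≈ 3.111.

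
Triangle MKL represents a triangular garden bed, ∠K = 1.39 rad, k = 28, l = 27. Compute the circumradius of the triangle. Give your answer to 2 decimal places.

14.23

Law of sines: sin L = l·sin K/k ≈ 0.94857.
Since k ≥ l, only the acute value applies: ∠L ≈ 1.249 rad.
Then ∠M = π − ∠K − ∠L ≈ 0.503 rad.
Law of sines gives m = k·sin M/sin K ≈ 13.719.
Circumradius = k/(2 sin K) ≈ 14.232.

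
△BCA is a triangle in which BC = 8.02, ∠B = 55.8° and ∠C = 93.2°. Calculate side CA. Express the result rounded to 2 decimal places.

12.88

The third angle is ∠A = 180° − ∠B − ∠C = 31.00°.
Law of sines: CA = BC·sin B/sin A ≈ 12.879.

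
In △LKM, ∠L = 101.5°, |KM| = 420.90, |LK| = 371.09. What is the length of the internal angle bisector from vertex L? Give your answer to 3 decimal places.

Law of sines: sin M = |LK|·sin L/|KM| ≈ 0.86396.
Since |KM| ≥ |LK|, only the acute value applies: ∠M ≈ 59.76°.
Then ∠K = 180° − ∠L − ∠M ≈ 18.74°.
Law of sines gives |ML| = |KM|·sin K/sin L ≈ 137.97.
The bisector from L has length 2·|ML|·|LK|·cos(∠L/2)/(|ML|+|LK|) ≈ 127.27.

127.267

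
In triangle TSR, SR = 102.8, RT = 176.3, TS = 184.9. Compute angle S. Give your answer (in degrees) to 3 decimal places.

∠S ≈ 68.918°

By the law of cosines, cos S = (TS² + SR² − RT²) / (2·TS·SR) ≈ 0.35970, so ∠S ≈ 68.92°.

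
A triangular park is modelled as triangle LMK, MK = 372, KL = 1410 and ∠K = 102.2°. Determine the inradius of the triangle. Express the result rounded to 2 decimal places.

r ≈ 154.68

By the law of cosines, LM² = MK² + KL² − 2·MK·KL·cos K = 2.3482e+06, so LM ≈ 1532.4.
Area = ½·MK·KL·sin K ≈ 2.5634e+05.
Semiperimeter s = (372+1410+1532.4)/2 = 1657.2.
Inradius = area/s = 2.5634e+05/1657.2 ≈ 154.68.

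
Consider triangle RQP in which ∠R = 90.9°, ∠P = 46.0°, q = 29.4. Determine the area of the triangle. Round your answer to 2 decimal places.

454.94

The third angle is ∠Q = 180° − ∠P − ∠R = 43.10°.
Law of sines: r = q·sin R/sin Q ≈ 43.023.
Law of sines: p = q·sin P/sin Q ≈ 30.952.
Area = ½·q·r·sin P ≈ 454.94.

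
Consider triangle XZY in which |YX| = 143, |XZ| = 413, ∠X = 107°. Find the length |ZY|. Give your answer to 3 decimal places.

By the law of cosines, |ZY|² = |YX|² + |XZ|² − 2·|YX|·|XZ|·cos X = 2.2555e+05, so |ZY| ≈ 474.92.

474.924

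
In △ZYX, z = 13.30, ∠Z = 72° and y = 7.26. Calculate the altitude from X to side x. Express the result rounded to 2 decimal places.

6.90

Law of sines: sin Y = y·sin Z/z ≈ 0.51915.
Since z ≥ y, only the acute value applies: ∠Y ≈ 31.28°.
Then ∠X = 180° − ∠Z − ∠Y ≈ 76.72°.
Law of sines gives x = z·sin X/sin Z ≈ 13.611.
Area = ½·z·y·sin X ≈ 46.989.
The altitude from X has length 2·area/x ≈ 6.9047.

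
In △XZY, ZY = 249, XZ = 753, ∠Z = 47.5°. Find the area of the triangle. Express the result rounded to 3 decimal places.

Area = ½·XZ·ZY·sin Z ≈ 69119.

69118.644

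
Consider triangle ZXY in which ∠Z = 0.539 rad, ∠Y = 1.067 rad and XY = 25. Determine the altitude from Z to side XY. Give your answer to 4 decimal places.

h_Z ≈ 42.6286

The third angle is ∠X = π − ∠Y − ∠Z = 1.536 rad.
Law of sines: YZ = XY·sin X/sin Z ≈ 48.676.
Law of sines: ZX = XY·sin Y/sin Z ≈ 42.655.
Area = ½·XY·YZ·sin Y ≈ 532.86.
The altitude from Z has length 2·area/XY ≈ 42.629.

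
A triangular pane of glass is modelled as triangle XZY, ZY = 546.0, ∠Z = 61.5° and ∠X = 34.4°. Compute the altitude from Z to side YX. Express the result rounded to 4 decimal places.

543.1077

The third angle is ∠Y = 180° − ∠X − ∠Z = 84.10°.
Law of sines: YX = ZY·sin Z/sin X ≈ 849.31.
Law of sines: XZ = ZY·sin Y/sin X ≈ 961.31.
Area = ½·ZY·YX·sin Y ≈ 2.3063e+05.
The altitude from Z has length 2·area/YX ≈ 543.11.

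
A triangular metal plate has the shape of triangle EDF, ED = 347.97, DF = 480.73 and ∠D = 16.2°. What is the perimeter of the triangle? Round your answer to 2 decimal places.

1004.51

By the law of cosines, FE² = ED² + DF² − 2·ED·DF·cos D = 30909, so FE ≈ 175.81.
Semiperimeter s = (480.73+175.81+347.97)/2 = 502.26.
Perimeter = 480.73 + 175.81 + 347.97 = 1004.5.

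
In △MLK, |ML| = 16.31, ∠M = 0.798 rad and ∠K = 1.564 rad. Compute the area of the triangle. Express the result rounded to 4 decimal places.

The third angle is ∠L = π − ∠K − ∠M = 0.780 rad.
Law of sines: |LK| = |ML|·sin M/sin K ≈ 11.678.
Law of sines: |KM| = |ML|·sin L/sin K ≈ 11.466.
Area = ½·|ML|·|LK|·sin L ≈ 66.946.

66.9463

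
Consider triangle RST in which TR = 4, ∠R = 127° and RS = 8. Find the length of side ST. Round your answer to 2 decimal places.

By the law of cosines, ST² = TR² + RS² − 2·TR·RS·cos R = 118.52, so ST ≈ 10.887.

10.89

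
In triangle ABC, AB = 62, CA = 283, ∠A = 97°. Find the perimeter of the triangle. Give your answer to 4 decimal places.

perimeter ≈ 642.0011

By the law of cosines, BC² = CA² + AB² − 2·CA·AB·cos A = 88210, so BC ≈ 297.
Semiperimeter s = (297+283+62)/2 = 321.
Perimeter = 297 + 283 + 62 = 642.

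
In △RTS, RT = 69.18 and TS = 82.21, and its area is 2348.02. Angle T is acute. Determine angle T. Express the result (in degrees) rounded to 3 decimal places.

55.660

From area = ½·RT·TS·sin T, we get sin T = 2·area/(RT·TS) ≈ 0.82571.
Taking the acute solution, ∠T ≈ 55.66°.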